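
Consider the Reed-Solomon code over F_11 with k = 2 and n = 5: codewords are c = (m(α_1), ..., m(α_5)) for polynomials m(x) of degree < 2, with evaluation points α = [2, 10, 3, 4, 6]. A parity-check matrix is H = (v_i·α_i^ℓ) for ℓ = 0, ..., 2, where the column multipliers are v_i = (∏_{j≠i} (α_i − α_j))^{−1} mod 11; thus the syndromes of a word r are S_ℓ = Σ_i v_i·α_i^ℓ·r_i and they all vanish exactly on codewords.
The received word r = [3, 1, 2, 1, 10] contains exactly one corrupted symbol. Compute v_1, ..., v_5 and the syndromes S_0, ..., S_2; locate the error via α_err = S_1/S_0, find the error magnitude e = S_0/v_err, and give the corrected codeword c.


S = (3, 8, 3), error at position 2, error magnitude e = 6, c = [3, 6, 2, 1, 10].

Step 1: column multipliers v_i = (∏_{j≠i}(α_i − α_j))^{−1} mod 11.
  i = 1 (α = 2): (2−10)(2−3)(2−4)(2−6) = (−8)·(−1)·(−2)·(−4) = 64 ≡ 9, so v_1 = 9^{−1} = 5 (mod 11).
  i = 2 (α = 10): (10−2)(10−3)(10−4)(10−6) = 8·7·6·4 = 1344 ≡ 2, so v_2 = 2^{−1} = 6 (mod 11).
  i = 3 (α = 3): (3−2)(3−10)(3−4)(3−6) = 1·(−7)·(−1)·(−3) = −21 ≡ 1, so v_3 = 1^{−1} = 1 (mod 11).
  i = 4 (α = 4): (4−2)(4−10)(4−3)(4−6) = 2·(−6)·1·(−2) = 24 ≡ 2, so v_4 = 2^{−1} = 6 (mod 11).
  i = 5 (α = 6): (6−2)(6−10)(6−3)(6−4) = 4·(−4)·3·2 = −96 ≡ 3, so v_5 = 3^{−1} = 4 (mod 11).
  v = [5, 6, 1, 6, 4].
Step 2: syndromes of r = [3, 1, 2, 1, 10] (all sums mod 11).
  S_0 = Σ v_i r_i = 5·3 + 6·1 + 1·2 + 6·1 + 4·10 = 69 ≡ 3.
  S_1 = Σ v_i α_i r_i = 5·2·3 + 6·10·1 + 1·3·2 + 6·4·1 + 4·6·10 = 360 ≡ 8.
  α_i^2 mod 11 = [4, 1, 9, 5, 3].
  S_2 = Σ v_i α_i^2 r_i = 5·4·3 + 6·1·1 + 1·9·2 + 6·5·1 + 4·3·10 = 234 ≡ 3.
  S = (3, 8, 3) ≠ 0, so r is not a codeword (an error is present).
Step 3: locate the error. For a single error e at position i, S_ℓ = v_i·e·α_i^ℓ, so α_err = S_1/S_0.
  S_0^{−1} = 3^{−1} = 4 (mod 11), so α_err = 8·4 = 32 ≡ 10 = α_2. Error position i = 2.
  Consistency check: S_2/S_1 = 3·7 = 21 ≡ 10 = α_err ✓ (single-error assumption holds).
Step 4: error magnitude e = S_0/v_2 = S_0·∏_{j≠2}(α_2 − α_j) = 3·2 = 6 ≡ 6 (mod 11).
Step 5: correct position 2: c_2 = r_2 − e = 1 − 6 ≡ 6 (mod 11). Hence c = [3, 6, 2, 1, 10].
  Check: interpolating c through the α_i gives m(x) = 5 + 10·x (degree < 2) with m(α_i) = c_i for every i, so c is indeed a codeword.


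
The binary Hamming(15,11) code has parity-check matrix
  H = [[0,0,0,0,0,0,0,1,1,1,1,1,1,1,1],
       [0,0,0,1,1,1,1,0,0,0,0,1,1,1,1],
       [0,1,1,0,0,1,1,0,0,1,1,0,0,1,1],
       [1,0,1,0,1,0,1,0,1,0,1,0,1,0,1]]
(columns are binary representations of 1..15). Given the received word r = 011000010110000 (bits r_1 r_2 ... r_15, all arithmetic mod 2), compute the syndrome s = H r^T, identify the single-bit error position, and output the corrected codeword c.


s = (1, 0, 0, 0)^T, error position = 8, corrected codeword c = 011000000110000

Compute s = H r^T mod 2 one row at a time:
  s_1 = 1 + 0 + 1 + 1 + 0 + 0 + 0 + 0 = 3 ≡ 1 (mod 2).
  s_2 = 0 + 0 + 0 + 0 + 0 + 0 + 0 + 0 = 0 ≡ 0 (mod 2).
  s_3 = 1 + 1 + 0 + 0 + 1 + 1 + 0 + 0 = 4 ≡ 0 (mod 2).
  s_4 = 0 + 1 + 0 + 0 + 0 + 1 + 0 + 0 = 2 ≡ 0 (mod 2).
s = (1, 0, 0, 0)^T — this equals column 8 of H (binary 1000), so error is at position 8.
Correct: flip bit 8 of r = 011000010110000 to get c = 011000000110000.


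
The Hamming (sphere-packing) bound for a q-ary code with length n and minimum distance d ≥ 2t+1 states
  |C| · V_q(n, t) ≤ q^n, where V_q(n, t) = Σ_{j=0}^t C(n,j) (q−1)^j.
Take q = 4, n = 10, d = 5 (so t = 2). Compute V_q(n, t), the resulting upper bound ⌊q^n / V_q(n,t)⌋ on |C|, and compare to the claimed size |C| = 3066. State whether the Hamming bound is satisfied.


V_q(n, t) = 436, q^n = 1048576, Hamming bound = 2404, |C| = 3066 > bound (violated).

Step 1: Compute V_q(n, t) = Σ_{j=0}^2 C(n, j) (q−1)^j.
  j = 0: C(10,0)·(3)^0 = 1·1 = 1.
  j = 1: C(10,1)·(3)^1 = 10·3 = 30.
  j = 2: C(10,2)·(3)^2 = 45·9 = 405.
  V_q(n, t) = 1 + 30 + 405 = 436.
Step 2: q^n = 4^10 = 1048576.
Step 3: Hamming bound ⌊q^n / V_q(n,t)⌋ = ⌊1048576/436⌋ = 2404.
Step 4: Compare |C| = 3066 to 2404: violated.
The claimed |C| lies above the Hamming bound, so no 4-ary code of length 10 with d ≥ 5 can have 3066 codewords.


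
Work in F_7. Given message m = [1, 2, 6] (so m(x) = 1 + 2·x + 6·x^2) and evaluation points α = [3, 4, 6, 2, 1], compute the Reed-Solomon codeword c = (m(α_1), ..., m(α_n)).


c = [5, 0, 5, 1, 2]

Message polynomial: m(x) = 1 + 2·x + 6·x^2 (mod 7).
For each evaluation point α_i, compute m(α_i) mod 7:
  α_1 = 3: Horner steps 6 → 6 → 5, so m(3) = 5.
  α_2 = 4: Horner steps 6 → 5 → 0, so m(4) = 0.
  α_3 = 6: Horner steps 6 → 3 → 5, so m(6) = 5.
  α_4 = 2: Horner steps 6 → 0 → 1, so m(2) = 1.
  α_5 = 1: Horner steps 6 → 1 → 2, so m(1) = 2.
Codeword c = [5, 0, 5, 1, 2] ∈ F_7^5.


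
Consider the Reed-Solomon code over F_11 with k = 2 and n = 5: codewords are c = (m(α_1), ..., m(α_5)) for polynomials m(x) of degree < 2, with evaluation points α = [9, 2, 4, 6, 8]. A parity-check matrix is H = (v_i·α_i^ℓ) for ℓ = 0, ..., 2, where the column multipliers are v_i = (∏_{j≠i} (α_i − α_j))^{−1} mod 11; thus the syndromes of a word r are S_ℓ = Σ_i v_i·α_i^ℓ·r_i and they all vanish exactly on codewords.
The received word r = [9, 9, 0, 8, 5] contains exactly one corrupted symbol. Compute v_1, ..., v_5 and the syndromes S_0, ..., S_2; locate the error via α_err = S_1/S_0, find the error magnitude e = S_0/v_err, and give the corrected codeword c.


S = (1, 2, 4), error at position 2, error magnitude e = 6, c = [9, 3, 0, 8, 5].

Step 1: column multipliers v_i = (∏_{j≠i}(α_i − α_j))^{−1} mod 11.
  i = 1 (α = 9): (9−2)(9−4)(9−6)(9−8) = 7·5·3·1 = 105 ≡ 6, so v_1 = 6^{−1} = 2 (mod 11).
  i = 2 (α = 2): (2−9)(2−4)(2−6)(2−8) = (−7)·(−2)·(−4)·(−6) = 336 ≡ 6, so v_2 = 6^{−1} = 2 (mod 11).
  i = 3 (α = 4): (4−9)(4−2)(4−6)(4−8) = (−5)·2·(−2)·(−4) = −80 ≡ 8, so v_3 = 8^{−1} = 7 (mod 11).
  i = 4 (α = 6): (6−9)(6−2)(6−4)(6−8) = (−3)·4·2·(−2) = 48 ≡ 4, so v_4 = 4^{−1} = 3 (mod 11).
  i = 5 (α = 8): (8−9)(8−2)(8−4)(8−6) = (−1)·6·4·2 = −48 ≡ 7, so v_5 = 7^{−1} = 8 (mod 11).
  v = [2, 2, 7, 3, 8].
Step 2: syndromes of r = [9, 9, 0, 8, 5] (all sums mod 11).
  S_0 = Σ v_i r_i = 2·9 + 2·9 + 7·0 + 3·8 + 8·5 = 100 ≡ 1.
  S_1 = Σ v_i α_i r_i = 2·9·9 + 2·2·9 + 7·4·0 + 3·6·8 + 8·8·5 = 662 ≡ 2.
  α_i^2 mod 11 = [4, 4, 5, 3, 9].
  S_2 = Σ v_i α_i^2 r_i = 2·4·9 + 2·4·9 + 7·5·0 + 3·3·8 + 8·9·5 = 576 ≡ 4.
  S = (1, 2, 4) ≠ 0, so r is not a codeword (an error is present).
Step 3: locate the error. For a single error e at position i, S_ℓ = v_i·e·α_i^ℓ, so α_err = S_1/S_0.
  S_0^{−1} = 1^{−1} = 1 (mod 11), so α_err = 2·1 = 2 ≡ 2 = α_2. Error position i = 2.
  Consistency check: S_2/S_1 = 4·6 = 24 ≡ 2 = α_err ✓ (single-error assumption holds).
Step 4: error magnitude e = S_0/v_2 = S_0·∏_{j≠2}(α_2 − α_j) = 1·6 = 6 ≡ 6 (mod 11).
Step 5: correct position 2: c_2 = r_2 − e = 9 − 6 ≡ 3 (mod 11). Hence c = [9, 3, 0, 8, 5].
  Check: interpolating c through the α_i gives m(x) = 6 + 4·x (degree < 2) with m(α_i) = c_i for every i, so c is indeed a codeword.


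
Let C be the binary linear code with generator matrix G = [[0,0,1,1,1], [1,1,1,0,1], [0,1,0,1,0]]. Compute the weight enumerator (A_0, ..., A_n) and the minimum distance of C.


Weight distribution: A_0 = 1, A_1 = 1, A_2 = 1, A_3 = 3, A_4 = 2. Minimum distance d = 1.

Enumerate all 2^3 = 8 messages m ∈ F_2^3.
For each, compute codeword c = mG in F_2^5, then tally its weight.
  m = 000 → c = 00000, weight = 0.
  m = 100 → c = 00111, weight = 3.
  m = 010 → c = 11101, weight = 4.
  m = 110 → c = 11010, weight = 3.
  m = 001 → c = 01010, weight = 2.
  m = 101 → c = 01101, weight = 3.
  m = 011 → c = 10111, weight = 4.
  m = 111 → c = 10000, weight = 1.
Tally weights:
  weight 0: 1 codewords.
  weight 1: 1 codewords.
  weight 2: 1 codewords.
  weight 3: 3 codewords.
  weight 4: 2 codewords.
Minimum distance d = smallest w > 0 with A_w > 0 = 1.
Sanity: Σ A_w = 8 = 2^3 = 8 ✓.


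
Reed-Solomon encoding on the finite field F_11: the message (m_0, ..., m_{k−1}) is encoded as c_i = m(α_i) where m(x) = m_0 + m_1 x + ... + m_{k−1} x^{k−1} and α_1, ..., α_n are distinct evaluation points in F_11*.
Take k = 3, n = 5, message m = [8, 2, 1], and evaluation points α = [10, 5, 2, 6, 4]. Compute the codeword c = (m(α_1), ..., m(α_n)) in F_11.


c = [7, 10, 5, 1, 10]

Message polynomial: m(x) = 8 + 2·x + 1·x^2 (mod 11).
For each evaluation point α_i, compute m(α_i) mod 11:
  α_1 = 10: Horner steps 1 → 1 → 7, so m(10) = 7.
  α_2 = 5: Horner steps 1 → 7 → 10, so m(5) = 10.
  α_3 = 2: Horner steps 1 → 4 → 5, so m(2) = 5.
  α_4 = 6: Horner steps 1 → 8 → 1, so m(6) = 1.
  α_5 = 4: Horner steps 1 → 6 → 10, so m(4) = 10.
Codeword c = [7, 10, 5, 1, 10] ∈ F_11^5.


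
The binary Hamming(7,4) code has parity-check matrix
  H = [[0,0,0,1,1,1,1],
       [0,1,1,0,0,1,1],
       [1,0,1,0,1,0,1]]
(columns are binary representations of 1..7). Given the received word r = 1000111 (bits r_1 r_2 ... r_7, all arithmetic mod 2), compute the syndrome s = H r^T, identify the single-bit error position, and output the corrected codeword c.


s = (1, 0, 1)^T, error position = 5, corrected codeword c = 1000011

Compute s = H r^T mod 2 one row at a time:
  s_1 = 0 + 1 + 1 + 1 = 3 ≡ 1 (mod 2).
  s_2 = 0 + 0 + 1 + 1 = 2 ≡ 0 (mod 2).
  s_3 = 1 + 0 + 1 + 1 = 3 ≡ 1 (mod 2).
s = (1, 0, 1)^T — this equals column 5 of H (binary 101), so error is at position 5.
Correct: flip bit 5 of r = 1000111 to get c = 1000011.


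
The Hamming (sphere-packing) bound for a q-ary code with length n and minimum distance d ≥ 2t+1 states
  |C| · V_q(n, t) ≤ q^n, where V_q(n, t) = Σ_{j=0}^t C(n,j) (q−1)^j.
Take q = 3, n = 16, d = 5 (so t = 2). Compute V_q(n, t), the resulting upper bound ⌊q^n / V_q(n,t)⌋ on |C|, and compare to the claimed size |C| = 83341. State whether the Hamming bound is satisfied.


V_q(n, t) = 513, q^n = 43046721, Hamming bound = 83911, |C| = 83341 ≤ bound (satisfied).

Step 1: Compute V_q(n, t) = Σ_{j=0}^2 C(n, j) (q−1)^j.
  j = 0: C(16,0)·(2)^0 = 1·1 = 1.
  j = 1: C(16,1)·(2)^1 = 16·2 = 32.
  j = 2: C(16,2)·(2)^2 = 120·4 = 480.
  V_q(n, t) = 1 + 32 + 480 = 513.
Step 2: q^n = 3^16 = 43046721.
Step 3: Hamming bound ⌊q^n / V_q(n,t)⌋ = ⌊43046721/513⌋ = 83911.
Step 4: Compare |C| = 83341 to 83911: satisfied.
The claimed |C| lies below the Hamming bound.


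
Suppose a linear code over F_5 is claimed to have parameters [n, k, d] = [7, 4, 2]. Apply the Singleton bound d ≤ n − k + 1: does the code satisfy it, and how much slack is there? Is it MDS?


Singleton RHS = n − k + 1 = 4, slack = 2, bound satisfied, not MDS.

Singleton bound: d ≤ n − k + 1.
Here n = 7, k = 4, so n − k + 1 = 4.
Given d = 2, check d ≤ 4: YES.
Slack = (n − k + 1) − d = 2.
The code is NOT MDS (slack = 2 > 0).
Description: the claimed parameters are [7, 4, 2]_5; such a code would be non-MDS.


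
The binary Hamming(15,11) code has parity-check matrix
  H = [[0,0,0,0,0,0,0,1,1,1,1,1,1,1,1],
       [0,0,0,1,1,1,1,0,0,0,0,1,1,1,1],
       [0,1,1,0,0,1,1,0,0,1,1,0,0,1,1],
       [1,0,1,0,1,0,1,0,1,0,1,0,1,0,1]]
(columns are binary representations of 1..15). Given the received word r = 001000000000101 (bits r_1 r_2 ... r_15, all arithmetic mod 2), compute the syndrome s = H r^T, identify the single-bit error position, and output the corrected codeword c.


s = (0, 0, 0, 1)^T, error position = 1, corrected codeword c = 101000000000101

Compute s = H r^T mod 2 one row at a time:
  s_1 = 0 + 0 + 0 + 0 + 0 + 1 + 0 + 1 = 2 ≡ 0 (mod 2).
  s_2 = 0 + 0 + 0 + 0 + 0 + 1 + 0 + 1 = 2 ≡ 0 (mod 2).
  s_3 = 0 + 1 + 0 + 0 + 0 + 0 + 0 + 1 = 2 ≡ 0 (mod 2).
  s_4 = 0 + 1 + 0 + 0 + 0 + 0 + 1 + 1 = 3 ≡ 1 (mod 2).
s = (0, 0, 0, 1)^T — this equals column 1 of H (binary 0001), so error is at position 1.
Correct: flip bit 1 of r = 001000000000101 to get c = 101000000000101.


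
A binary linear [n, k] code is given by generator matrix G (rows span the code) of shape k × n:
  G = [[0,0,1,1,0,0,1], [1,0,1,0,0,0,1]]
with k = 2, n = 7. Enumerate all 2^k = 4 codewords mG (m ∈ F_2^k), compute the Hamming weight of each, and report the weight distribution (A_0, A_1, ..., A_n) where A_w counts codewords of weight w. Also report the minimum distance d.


Weight distribution: A_0 = 1, A_2 = 1, A_3 = 2. Minimum distance d = 2.

Enumerate all 2^2 = 4 messages m ∈ F_2^2.
For each, compute codeword c = mG in F_2^7, then tally its weight.
  m = 00 → c = 0000000, weight = 0.
  m = 10 → c = 0011001, weight = 3.
  m = 01 → c = 1010001, weight = 3.
  m = 11 → c = 1001000, weight = 2.
Tally weights:
  weight 0: 1 codewords.
  weight 2: 1 codewords.
  weight 3: 2 codewords.
Minimum distance d = smallest w > 0 with A_w > 0 = 2.
Sanity: Σ A_w = 4 = 2^2 = 4 ✓.


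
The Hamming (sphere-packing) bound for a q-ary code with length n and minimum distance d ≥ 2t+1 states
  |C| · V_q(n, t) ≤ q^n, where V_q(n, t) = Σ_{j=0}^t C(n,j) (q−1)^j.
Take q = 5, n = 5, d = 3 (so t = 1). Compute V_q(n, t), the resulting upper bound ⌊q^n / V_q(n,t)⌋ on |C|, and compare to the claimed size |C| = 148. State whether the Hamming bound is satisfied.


V_q(n, t) = 21, q^n = 3125, Hamming bound = 148, |C| = 148 ≤ bound (satisfied).

Step 1: Compute V_q(n, t) = Σ_{j=0}^1 C(n, j) (q−1)^j.
  j = 0: C(5,0)·(4)^0 = 1·1 = 1.
  j = 1: C(5,1)·(4)^1 = 5·4 = 20.
  V_q(n, t) = 1 + 20 = 21.
Step 2: q^n = 5^5 = 3125.
Step 3: Hamming bound ⌊q^n / V_q(n,t)⌋ = ⌊3125/21⌋ = 148.
Step 4: Compare |C| = 148 to 148: satisfied.
The claimed |C| lies at the Hamming bound (tight).


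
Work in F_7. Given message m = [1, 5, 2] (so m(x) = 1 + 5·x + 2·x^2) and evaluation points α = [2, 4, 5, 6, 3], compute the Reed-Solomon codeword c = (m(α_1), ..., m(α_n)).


c = [5, 4, 6, 5, 6]

Message polynomial: m(x) = 1 + 5·x + 2·x^2 (mod 7).
For each evaluation point α_i, compute m(α_i) mod 7:
  α_1 = 2: Horner steps 2 → 2 → 5, so m(2) = 5.
  α_2 = 4: Horner steps 2 → 6 → 4, so m(4) = 4.
  α_3 = 5: Horner steps 2 → 1 → 6, so m(5) = 6.
  α_4 = 6: Horner steps 2 → 3 → 5, so m(6) = 5.
  α_5 = 3: Horner steps 2 → 4 → 6, so m(3) = 6.
Codeword c = [5, 4, 6, 5, 6] ∈ F_7^5.


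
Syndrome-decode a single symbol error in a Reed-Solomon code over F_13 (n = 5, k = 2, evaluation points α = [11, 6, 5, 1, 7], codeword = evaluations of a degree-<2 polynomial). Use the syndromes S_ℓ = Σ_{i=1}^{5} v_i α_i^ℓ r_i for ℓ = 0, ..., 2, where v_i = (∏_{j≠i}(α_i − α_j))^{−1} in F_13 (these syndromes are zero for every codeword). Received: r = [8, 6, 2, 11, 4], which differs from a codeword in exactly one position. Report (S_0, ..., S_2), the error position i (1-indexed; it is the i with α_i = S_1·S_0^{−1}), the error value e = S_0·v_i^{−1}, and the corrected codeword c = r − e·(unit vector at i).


S = (10, 8, 9), error at position 2, error magnitude e = 3, c = [8, 3, 2, 11, 4].

Step 1: column multipliers v_i = (∏_{j≠i}(α_i − α_j))^{−1} mod 13.
  i = 1 (α = 11): (11−6)(11−5)(11−1)(11−7) = 5·6·10·4 = 1200 ≡ 4, so v_1 = 4^{−1} = 10 (mod 13).
  i = 2 (α = 6): (6−11)(6−5)(6−1)(6−7) = (−5)·1·5·(−1) = 25 ≡ 12, so v_2 = 12^{−1} = 12 (mod 13).
  i = 3 (α = 5): (5−11)(5−6)(5−1)(5−7) = (−6)·(−1)·4·(−2) = −48 ≡ 4, so v_3 = 4^{−1} = 10 (mod 13).
  i = 4 (α = 1): (1−11)(1−6)(1−5)(1−7) = (−10)·(−5)·(−4)·(−6) = 1200 ≡ 4, so v_4 = 4^{−1} = 10 (mod 13).
  i = 5 (α = 7): (7−11)(7−6)(7−5)(7−1) = (−4)·1·2·6 = −48 ≡ 4, so v_5 = 4^{−1} = 10 (mod 13).
  v = [10, 12, 10, 10, 10].
Step 2: syndromes of r = [8, 6, 2, 11, 4] (all sums mod 13).
  S_0 = Σ v_i r_i = 10·8 + 12·6 + 10·2 + 10·11 + 10·4 = 322 ≡ 10.
  S_1 = Σ v_i α_i r_i = 10·11·8 + 12·6·6 + 10·5·2 + 10·1·11 + 10·7·4 = 1802 ≡ 8.
  α_i^2 mod 13 = [4, 10, 12, 1, 10].
  S_2 = Σ v_i α_i^2 r_i = 10·4·8 + 12·10·6 + 10·12·2 + 10·1·11 + 10·10·4 = 1790 ≡ 9.
  S = (10, 8, 9) ≠ 0, so r is not a codeword (an error is present).
Step 3: locate the error. For a single error e at position i, S_ℓ = v_i·e·α_i^ℓ, so α_err = S_1/S_0.
  S_0^{−1} = 10^{−1} = 4 (mod 13), so α_err = 8·4 = 32 ≡ 6 = α_2. Error position i = 2.
  Consistency check: S_2/S_1 = 9·5 = 45 ≡ 6 = α_err ✓ (single-error assumption holds).
Step 4: error magnitude e = S_0/v_2 = S_0·∏_{j≠2}(α_2 − α_j) = 10·12 = 120 ≡ 3 (mod 13).
Step 5: correct position 2: c_2 = r_2 − e = 6 − 3 ≡ 3 (mod 13). Hence c = [8, 3, 2, 11, 4].
  Check: interpolating c through the α_i gives m(x) = 10 + 1·x (degree < 2) with m(α_i) = c_i for every i, so c is indeed a codeword.


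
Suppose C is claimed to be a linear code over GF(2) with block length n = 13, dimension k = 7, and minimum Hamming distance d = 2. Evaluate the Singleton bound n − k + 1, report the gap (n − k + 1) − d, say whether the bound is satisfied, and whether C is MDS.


Singleton RHS = n − k + 1 = 7, slack = 5, bound satisfied, not MDS.

Singleton bound: d ≤ n − k + 1.
Here n = 13, k = 7, so n − k + 1 = 7.
Given d = 2, check d ≤ 7: YES.
Slack = (n − k + 1) − d = 5.
The code is NOT MDS (slack = 5 > 0).
Description: the claimed parameters are [13, 7, 2]_2; such a code would be non-MDS.


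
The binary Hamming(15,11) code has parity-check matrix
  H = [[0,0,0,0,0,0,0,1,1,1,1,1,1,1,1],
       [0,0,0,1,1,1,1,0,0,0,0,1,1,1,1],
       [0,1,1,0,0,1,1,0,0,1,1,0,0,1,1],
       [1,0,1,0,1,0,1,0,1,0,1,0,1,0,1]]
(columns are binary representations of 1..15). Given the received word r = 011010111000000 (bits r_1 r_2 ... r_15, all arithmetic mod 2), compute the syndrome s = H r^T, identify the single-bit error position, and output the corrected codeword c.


s = (0, 0, 1, 0)^T, error position = 2, corrected codeword c = 001010111000000

Compute s = H r^T mod 2 one row at a time:
  s_1 = 1 + 1 + 0 + 0 + 0 + 0 + 0 + 0 = 2 ≡ 0 (mod 2).
  s_2 = 0 + 1 + 0 + 1 + 0 + 0 + 0 + 0 = 2 ≡ 0 (mod 2).
  s_3 = 1 + 1 + 0 + 1 + 0 + 0 + 0 + 0 = 3 ≡ 1 (mod 2).
  s_4 = 0 + 1 + 1 + 1 + 1 + 0 + 0 + 0 = 4 ≡ 0 (mod 2).
s = (0, 0, 1, 0)^T — this equals column 2 of H (binary 0010), so error is at position 2.
Correct: flip bit 2 of r = 011010111000000 to get c = 001010111000000.


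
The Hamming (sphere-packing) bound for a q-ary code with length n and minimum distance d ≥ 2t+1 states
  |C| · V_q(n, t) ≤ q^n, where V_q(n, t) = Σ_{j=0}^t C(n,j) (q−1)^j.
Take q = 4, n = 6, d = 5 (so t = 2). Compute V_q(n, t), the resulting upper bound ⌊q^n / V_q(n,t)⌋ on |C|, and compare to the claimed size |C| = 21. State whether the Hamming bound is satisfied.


V_q(n, t) = 154, q^n = 4096, Hamming bound = 26, |C| = 21 ≤ bound (satisfied).

Step 1: Compute V_q(n, t) = Σ_{j=0}^2 C(n, j) (q−1)^j.
  j = 0: C(6,0)·(3)^0 = 1·1 = 1.
  j = 1: C(6,1)·(3)^1 = 6·3 = 18.
  j = 2: C(6,2)·(3)^2 = 15·9 = 135.
  V_q(n, t) = 1 + 18 + 135 = 154.
Step 2: q^n = 4^6 = 4096.
Step 3: Hamming bound ⌊q^n / V_q(n,t)⌋ = ⌊4096/154⌋ = 26.
Step 4: Compare |C| = 21 to 26: satisfied.
The claimed |C| lies below the Hamming bound.


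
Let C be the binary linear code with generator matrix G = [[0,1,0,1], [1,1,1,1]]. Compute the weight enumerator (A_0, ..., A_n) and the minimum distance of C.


Weight distribution: A_0 = 1, A_2 = 2, A_4 = 1. Minimum distance d = 2.

Enumerate all 2^2 = 4 messages m ∈ F_2^2.
For each, compute codeword c = mG in F_2^4, then tally its weight.
  m = 00 → c = 0000, weight = 0.
  m = 10 → c = 0101, weight = 2.
  m = 01 → c = 1111, weight = 4.
  m = 11 → c = 1010, weight = 2.
Tally weights:
  weight 0: 1 codewords.
  weight 2: 2 codewords.
  weight 4: 1 codewords.
Minimum distance d = smallest w > 0 with A_w > 0 = 2.
Sanity: Σ A_w = 4 = 2^2 = 4 ✓.


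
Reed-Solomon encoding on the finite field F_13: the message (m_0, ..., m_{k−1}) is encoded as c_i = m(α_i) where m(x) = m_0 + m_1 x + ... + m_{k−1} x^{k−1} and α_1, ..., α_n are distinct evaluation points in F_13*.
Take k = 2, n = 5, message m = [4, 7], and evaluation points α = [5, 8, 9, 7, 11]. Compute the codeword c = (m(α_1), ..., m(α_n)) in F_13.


c = [0, 8, 2, 1, 3]

Message polynomial: m(x) = 4 + 7·x (mod 13).
For each evaluation point α_i, compute m(α_i) mod 13:
  α_1 = 5: Horner steps 7 → 0, so m(5) = 0.
  α_2 = 8: Horner steps 7 → 8, so m(8) = 8.
  α_3 = 9: Horner steps 7 → 2, so m(9) = 2.
  α_4 = 7: Horner steps 7 → 1, so m(7) = 1.
  α_5 = 11: Horner steps 7 → 3, so m(11) = 3.
Codeword c = [0, 8, 2, 1, 3] ∈ F_13^5.


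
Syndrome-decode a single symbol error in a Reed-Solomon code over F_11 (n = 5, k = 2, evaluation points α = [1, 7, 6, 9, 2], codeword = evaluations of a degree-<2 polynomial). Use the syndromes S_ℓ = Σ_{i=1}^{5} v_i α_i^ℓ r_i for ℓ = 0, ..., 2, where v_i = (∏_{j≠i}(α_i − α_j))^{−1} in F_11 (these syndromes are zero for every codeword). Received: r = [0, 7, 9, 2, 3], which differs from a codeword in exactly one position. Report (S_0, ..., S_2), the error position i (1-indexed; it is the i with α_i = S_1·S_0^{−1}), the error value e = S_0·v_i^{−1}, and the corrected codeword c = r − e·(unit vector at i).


S = (1, 6, 3), error at position 3, error magnitude e = 5, c = [0, 7, 4, 2, 3].

Step 1: column multipliers v_i = (∏_{j≠i}(α_i − α_j))^{−1} mod 11.
  i = 1 (α = 1): (1−7)(1−6)(1−9)(1−2) = (−6)·(−5)·(−8)·(−1) = 240 ≡ 9, so v_1 = 9^{−1} = 5 (mod 11).
  i = 2 (α = 7): (7−1)(7−6)(7−9)(7−2) = 6·1·(−2)·5 = −60 ≡ 6, so v_2 = 6^{−1} = 2 (mod 11).
  i = 3 (α = 6): (6−1)(6−7)(6−9)(6−2) = 5·(−1)·(−3)·4 = 60 ≡ 5, so v_3 = 5^{−1} = 9 (mod 11).
  i = 4 (α = 9): (9−1)(9−7)(9−6)(9−2) = 8·2·3·7 = 336 ≡ 6, so v_4 = 6^{−1} = 2 (mod 11).
  i = 5 (α = 2): (2−1)(2−7)(2−6)(2−9) = 1·(−5)·(−4)·(−7) = −140 ≡ 3, so v_5 = 3^{−1} = 4 (mod 11).
  v = [5, 2, 9, 2, 4].
Step 2: syndromes of r = [0, 7, 9, 2, 3] (all sums mod 11).
  S_0 = Σ v_i r_i = 5·0 + 2·7 + 9·9 + 2·2 + 4·3 = 111 ≡ 1.
  S_1 = Σ v_i α_i r_i = 5·1·0 + 2·7·7 + 9·6·9 + 2·9·2 + 4·2·3 = 644 ≡ 6.
  α_i^2 mod 11 = [1, 5, 3, 4, 4].
  S_2 = Σ v_i α_i^2 r_i = 5·1·0 + 2·5·7 + 9·3·9 + 2·4·2 + 4·4·3 = 377 ≡ 3.
  S = (1, 6, 3) ≠ 0, so r is not a codeword (an error is present).
Step 3: locate the error. For a single error e at position i, S_ℓ = v_i·e·α_i^ℓ, so α_err = S_1/S_0.
  S_0^{−1} = 1^{−1} = 1 (mod 11), so α_err = 6·1 = 6 ≡ 6 = α_3. Error position i = 3.
  Consistency check: S_2/S_1 = 3·2 = 6 ≡ 6 = α_err ✓ (single-error assumption holds).
Step 4: error magnitude e = S_0/v_3 = S_0·∏_{j≠3}(α_3 − α_j) = 1·5 = 5 ≡ 5 (mod 11).
Step 5: correct position 3: c_3 = r_3 − e = 9 − 5 ≡ 4 (mod 11). Hence c = [0, 7, 4, 2, 3].
  Check: interpolating c through the α_i gives m(x) = 8 + 3·x (degree < 2) with m(α_i) = c_i for every i, so c is indeed a codeword.


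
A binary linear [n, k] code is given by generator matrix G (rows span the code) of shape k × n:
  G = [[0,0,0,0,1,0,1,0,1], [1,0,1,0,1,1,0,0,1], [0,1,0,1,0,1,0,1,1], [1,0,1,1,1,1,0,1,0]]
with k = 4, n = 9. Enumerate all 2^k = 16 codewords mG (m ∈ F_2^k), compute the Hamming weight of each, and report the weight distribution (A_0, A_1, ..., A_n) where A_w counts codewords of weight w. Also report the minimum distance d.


Weight distribution: A_0 = 1, A_2 = 1, A_3 = 2, A_4 = 3, A_5 = 4, A_6 = 3, A_7 = 2. Minimum distance d = 2.

Enumerate all 2^4 = 16 messages m ∈ F_2^4.
For each, compute codeword c = mG in F_2^9, then tally its weight.
  m = 0000 → c = 000000000, weight = 0.
  m = 1000 → c = 000010101, weight = 3.
  m = 0100 → c = 101011001, weight = 5.
  m = 1100 → c = 101001100, weight = 4.
  m = 0010 → c = 010101011, weight = 5.
  m = 1010 → c = 010111110, weight = 6.
  m = 0110 → c = 111110010, weight = 6.
  m = 1110 → c = 111100111, weight = 7.
  m = 0001 → c = 101111010, weight = 6.
  m = 1001 → c = 101101111, weight = 7.
  m = 0101 → c = 000100011, weight = 3.
  m = 1101 → c = 000110110, weight = 4.
  m = 0011 → c = 111010001, weight = 5.
  m = 1011 → c = 111000100, weight = 4.
  m = 0111 → c = 010001000, weight = 2.
  m = 1111 → c = 010011101, weight = 5.
Tally weights:
  weight 0: 1 codewords.
  weight 2: 1 codewords.
  weight 3: 2 codewords.
  weight 4: 3 codewords.
  weight 5: 4 codewords.
  weight 6: 3 codewords.
  weight 7: 2 codewords.
Minimum distance d = smallest w > 0 with A_w > 0 = 2.
Sanity: Σ A_w = 16 = 2^4 = 16 ✓.


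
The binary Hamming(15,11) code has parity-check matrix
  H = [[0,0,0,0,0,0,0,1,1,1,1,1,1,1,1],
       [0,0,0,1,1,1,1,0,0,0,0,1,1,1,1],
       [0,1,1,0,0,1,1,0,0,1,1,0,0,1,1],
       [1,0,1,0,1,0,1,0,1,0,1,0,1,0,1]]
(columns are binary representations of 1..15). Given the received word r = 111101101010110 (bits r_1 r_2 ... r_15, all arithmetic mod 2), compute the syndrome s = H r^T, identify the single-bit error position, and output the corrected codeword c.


s = (0, 1, 0, 0)^T, error position = 4, corrected codeword c = 111001101010110

Compute s = H r^T mod 2 one row at a time:
  s_1 = 0 + 1 + 0 + 1 + 0 + 1 + 1 + 0 = 4 ≡ 0 (mod 2).
  s_2 = 1 + 0 + 1 + 1 + 0 + 1 + 1 + 0 = 5 ≡ 1 (mod 2).
  s_3 = 1 + 1 + 1 + 1 + 0 + 1 + 1 + 0 = 6 ≡ 0 (mod 2).
  s_4 = 1 + 1 + 0 + 1 + 1 + 1 + 1 + 0 = 6 ≡ 0 (mod 2).
s = (0, 1, 0, 0)^T — this equals column 4 of H (binary 0100), so error is at position 4.
Correct: flip bit 4 of r = 111101101010110 to get c = 111001101010110.


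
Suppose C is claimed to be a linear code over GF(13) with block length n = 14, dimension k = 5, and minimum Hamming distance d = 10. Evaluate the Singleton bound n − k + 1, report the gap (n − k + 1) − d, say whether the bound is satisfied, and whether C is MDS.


Singleton RHS = n − k + 1 = 10, slack = 0, bound satisfied, MDS.

Singleton bound: d ≤ n − k + 1.
Here n = 14, k = 5, so n − k + 1 = 10.
Given d = 10, check d ≤ 10: YES.
Slack = (n − k + 1) − d = 0.
The code is MDS (slack = 0).
Description: the claimed parameters are [14, 5, 10]_13; such a code would be MDS (meets Singleton bound).


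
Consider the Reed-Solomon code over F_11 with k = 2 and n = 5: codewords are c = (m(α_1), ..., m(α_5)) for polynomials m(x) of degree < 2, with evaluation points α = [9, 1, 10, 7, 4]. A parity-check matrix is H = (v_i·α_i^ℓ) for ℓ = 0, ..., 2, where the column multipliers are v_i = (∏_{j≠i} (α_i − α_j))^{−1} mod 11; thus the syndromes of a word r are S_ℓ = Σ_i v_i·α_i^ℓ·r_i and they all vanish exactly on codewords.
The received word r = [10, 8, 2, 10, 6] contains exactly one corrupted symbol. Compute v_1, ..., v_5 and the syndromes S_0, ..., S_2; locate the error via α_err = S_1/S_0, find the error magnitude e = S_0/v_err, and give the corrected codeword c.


S = (8, 1, 7), error at position 4, error magnitude e = 6, c = [10, 8, 2, 4, 6].

Step 1: column multipliers v_i = (∏_{j≠i}(α_i − α_j))^{−1} mod 11.
  i = 1 (α = 9): (9−1)(9−10)(9−7)(9−4) = 8·(−1)·2·5 = −80 ≡ 8, so v_1 = 8^{−1} = 7 (mod 11).
  i = 2 (α = 1): (1−9)(1−10)(1−7)(1−4) = (−8)·(−9)·(−6)·(−3) = 1296 ≡ 9, so v_2 = 9^{−1} = 5 (mod 11).
  i = 3 (α = 10): (10−9)(10−1)(10−7)(10−4) = 1·9·3·6 = 162 ≡ 8, so v_3 = 8^{−1} = 7 (mod 11).
  i = 4 (α = 7): (7−9)(7−1)(7−10)(7−4) = (−2)·6·(−3)·3 = 108 ≡ 9, so v_4 = 9^{−1} = 5 (mod 11).
  i = 5 (α = 4): (4−9)(4−1)(4−10)(4−7) = (−5)·3·(−6)·(−3) = −270 ≡ 5, so v_5 = 5^{−1} = 9 (mod 11).
  v = [7, 5, 7, 5, 9].
Step 2: syndromes of r = [10, 8, 2, 10, 6] (all sums mod 11).
  S_0 = Σ v_i r_i = 7·10 + 5·8 + 7·2 + 5·10 + 9·6 = 228 ≡ 8.
  S_1 = Σ v_i α_i r_i = 7·9·10 + 5·1·8 + 7·10·2 + 5·7·10 + 9·4·6 = 1376 ≡ 1.
  α_i^2 mod 11 = [4, 1, 1, 5, 5].
  S_2 = Σ v_i α_i^2 r_i = 7·4·10 + 5·1·8 + 7·1·2 + 5·5·10 + 9·5·6 = 854 ≡ 7.
  S = (8, 1, 7) ≠ 0, so r is not a codeword (an error is present).
Step 3: locate the error. For a single error e at position i, S_ℓ = v_i·e·α_i^ℓ, so α_err = S_1/S_0.
  S_0^{−1} = 8^{−1} = 7 (mod 11), so α_err = 1·7 = 7 ≡ 7 = α_4. Error position i = 4.
  Consistency check: S_2/S_1 = 7·1 = 7 ≡ 7 = α_err ✓ (single-error assumption holds).
Step 4: error magnitude e = S_0/v_4 = S_0·∏_{j≠4}(α_4 − α_j) = 8·9 = 72 ≡ 6 (mod 11).
Step 5: correct position 4: c_4 = r_4 − e = 10 − 6 ≡ 4 (mod 11). Hence c = [10, 8, 2, 4, 6].
  Check: interpolating c through the α_i gives m(x) = 5 + 3·x (degree < 2) with m(α_i) = c_i for every i, so c is indeed a codeword.


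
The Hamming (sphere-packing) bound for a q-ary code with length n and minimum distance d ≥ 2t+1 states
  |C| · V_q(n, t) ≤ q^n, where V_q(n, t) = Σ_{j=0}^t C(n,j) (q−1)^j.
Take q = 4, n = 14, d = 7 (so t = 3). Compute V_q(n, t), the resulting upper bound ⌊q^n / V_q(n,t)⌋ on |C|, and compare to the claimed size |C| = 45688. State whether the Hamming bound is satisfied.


V_q(n, t) = 10690, q^n = 268435456, Hamming bound = 25110, |C| = 45688 > bound (violated).

Step 1: Compute V_q(n, t) = Σ_{j=0}^3 C(n, j) (q−1)^j.
  j = 0: C(14,0)·(3)^0 = 1·1 = 1.
  j = 1: C(14,1)·(3)^1 = 14·3 = 42.
  j = 2: C(14,2)·(3)^2 = 91·9 = 819.
  j = 3: C(14,3)·(3)^3 = 364·27 = 9828.
  V_q(n, t) = 1 + 42 + 819 + 9828 = 10690.
Step 2: q^n = 4^14 = 268435456.
Step 3: Hamming bound ⌊q^n / V_q(n,t)⌋ = ⌊268435456/10690⌋ = 25110.
Step 4: Compare |C| = 45688 to 25110: violated.
The claimed |C| lies above the Hamming bound, so no 4-ary code of length 14 with d ≥ 7 can have 45688 codewords.


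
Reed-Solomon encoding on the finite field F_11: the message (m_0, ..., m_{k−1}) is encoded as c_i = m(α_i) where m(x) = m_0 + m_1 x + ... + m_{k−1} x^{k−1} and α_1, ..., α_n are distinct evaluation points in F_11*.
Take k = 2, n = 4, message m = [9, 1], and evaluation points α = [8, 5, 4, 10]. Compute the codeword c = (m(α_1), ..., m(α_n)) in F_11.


c = [6, 3, 2, 8]

Message polynomial: m(x) = 9 + 1·x (mod 11).
For each evaluation point α_i, compute m(α_i) mod 11:
  α_1 = 8: Horner steps 1 → 6, so m(8) = 6.
  α_2 = 5: Horner steps 1 → 3, so m(5) = 3.
  α_3 = 4: Horner steps 1 → 2, so m(4) = 2.
  α_4 = 10: Horner steps 1 → 8, so m(10) = 8.
Codeword c = [6, 3, 2, 8] ∈ F_11^4.


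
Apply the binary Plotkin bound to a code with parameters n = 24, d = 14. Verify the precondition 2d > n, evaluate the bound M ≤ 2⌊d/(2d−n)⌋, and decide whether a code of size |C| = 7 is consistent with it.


Plotkin bound M ≤ 6; given |C| = 7 > bound (violated).

Check applicability: 2d = 28, n = 24.
2d − n = 4 > 0, so Plotkin applies.
Compute d/(2d−n) = 14/4 ≈ 3.5000.
⌊d/(2d−n)⌋ = 3.
Plotkin bound: M ≤ 2·3 = 6.
Given |C| = 7, check: VIOLATED.
This |C| is above the Plotkin bound, so no binary code with n = 24, d = 14 and 7 codewords exists.


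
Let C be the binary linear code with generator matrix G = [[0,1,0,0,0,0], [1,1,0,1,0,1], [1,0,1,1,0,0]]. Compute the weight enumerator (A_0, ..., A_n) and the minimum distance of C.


Weight distribution: A_0 = 1, A_1 = 1, A_2 = 1, A_3 = 3, A_4 = 2. Minimum distance d = 1.

Enumerate all 2^3 = 8 messages m ∈ F_2^3.
For each, compute codeword c = mG in F_2^6, then tally its weight.
  m = 000 → c = 000000, weight = 0.
  m = 100 → c = 010000, weight = 1.
  m = 010 → c = 110101, weight = 4.
  m = 110 → c = 100101, weight = 3.
  m = 001 → c = 101100, weight = 3.
  m = 101 → c = 111100, weight = 4.
  m = 011 → c = 011001, weight = 3.
  m = 111 → c = 001001, weight = 2.
Tally weights:
  weight 0: 1 codewords.
  weight 1: 1 codewords.
  weight 2: 1 codewords.
  weight 3: 3 codewords.
  weight 4: 2 codewords.
Minimum distance d = smallest w > 0 with A_w > 0 = 1.
Sanity: Σ A_w = 8 = 2^3 = 8 ✓.


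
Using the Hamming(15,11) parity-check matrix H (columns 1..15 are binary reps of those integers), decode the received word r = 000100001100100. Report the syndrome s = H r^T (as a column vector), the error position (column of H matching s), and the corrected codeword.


s = (1, 0, 1, 0)^T, error position = 10, corrected codeword c = 000100001000100

Compute s = H r^T mod 2 one row at a time:
  s_1 = 0 + 1 + 1 + 0 + 0 + 1 + 0 + 0 = 3 ≡ 1 (mod 2).
  s_2 = 1 + 0 + 0 + 0 + 0 + 1 + 0 + 0 = 2 ≡ 0 (mod 2).
  s_3 = 0 + 0 + 0 + 0 + 1 + 0 + 0 + 0 = 1 ≡ 1 (mod 2).
  s_4 = 0 + 0 + 0 + 0 + 1 + 0 + 1 + 0 = 2 ≡ 0 (mod 2).
s = (1, 0, 1, 0)^T — this equals column 10 of H (binary 1010), so error is at position 10.
Correct: flip bit 10 of r = 000100001100100 to get c = 000100001000100.


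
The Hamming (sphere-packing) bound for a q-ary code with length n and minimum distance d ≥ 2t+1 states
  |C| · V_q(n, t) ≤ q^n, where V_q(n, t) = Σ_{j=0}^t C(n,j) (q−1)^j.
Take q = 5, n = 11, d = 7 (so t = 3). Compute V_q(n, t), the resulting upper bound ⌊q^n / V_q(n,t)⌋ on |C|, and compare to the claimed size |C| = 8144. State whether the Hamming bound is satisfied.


V_q(n, t) = 11485, q^n = 48828125, Hamming bound = 4251, |C| = 8144 > bound (violated).

Step 1: Compute V_q(n, t) = Σ_{j=0}^3 C(n, j) (q−1)^j.
  j = 0: C(11,0)·(4)^0 = 1·1 = 1.
  j = 1: C(11,1)·(4)^1 = 11·4 = 44.
  j = 2: C(11,2)·(4)^2 = 55·16 = 880.
  j = 3: C(11,3)·(4)^3 = 165·64 = 10560.
  V_q(n, t) = 1 + 44 + 880 + 10560 = 11485.
Step 2: q^n = 5^11 = 48828125.
Step 3: Hamming bound ⌊q^n / V_q(n,t)⌋ = ⌊48828125/11485⌋ = 4251.
Step 4: Compare |C| = 8144 to 4251: violated.
The claimed |C| lies above the Hamming bound, so no 5-ary code of length 11 with d ≥ 7 can have 8144 codewords.


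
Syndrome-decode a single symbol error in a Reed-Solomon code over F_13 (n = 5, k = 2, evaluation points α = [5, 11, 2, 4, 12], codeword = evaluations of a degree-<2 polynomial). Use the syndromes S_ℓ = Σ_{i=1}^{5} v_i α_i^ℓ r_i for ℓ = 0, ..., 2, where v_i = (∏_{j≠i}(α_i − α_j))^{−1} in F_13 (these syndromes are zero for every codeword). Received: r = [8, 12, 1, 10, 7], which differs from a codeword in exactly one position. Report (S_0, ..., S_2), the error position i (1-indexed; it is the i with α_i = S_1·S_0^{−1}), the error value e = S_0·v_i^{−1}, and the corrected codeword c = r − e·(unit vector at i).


S = (10, 6, 1), error at position 2, error magnitude e = 3, c = [8, 9, 1, 10, 7].

Step 1: column multipliers v_i = (∏_{j≠i}(α_i − α_j))^{−1} mod 13.
  i = 1 (α = 5): (5−11)(5−2)(5−4)(5−12) = (−6)·3·1·(−7) = 126 ≡ 9, so v_1 = 9^{−1} = 3 (mod 13).
  i = 2 (α = 11): (11−5)(11−2)(11−4)(11−12) = 6·9·7·(−1) = −378 ≡ 12, so v_2 = 12^{−1} = 12 (mod 13).
  i = 3 (α = 2): (2−5)(2−11)(2−4)(2−12) = (−3)·(−9)·(−2)·(−10) = 540 ≡ 7, so v_3 = 7^{−1} = 2 (mod 13).
  i = 4 (α = 4): (4−5)(4−11)(4−2)(4−12) = (−1)·(−7)·2·(−8) = −112 ≡ 5, so v_4 = 5^{−1} = 8 (mod 13).
  i = 5 (α = 12): (12−5)(12−11)(12−2)(12−4) = 7·1·10·8 = 560 ≡ 1, so v_5 = 1^{−1} = 1 (mod 13).
  v = [3, 12, 2, 8, 1].
Step 2: syndromes of r = [8, 12, 1, 10, 7] (all sums mod 13).
  S_0 = Σ v_i r_i = 3·8 + 12·12 + 2·1 + 8·10 + 1·7 = 257 ≡ 10.
  S_1 = Σ v_i α_i r_i = 3·5·8 + 12·11·12 + 2·2·1 + 8·4·10 + 1·12·7 = 2112 ≡ 6.
  α_i^2 mod 13 = [12, 4, 4, 3, 1].
  S_2 = Σ v_i α_i^2 r_i = 3·12·8 + 12·4·12 + 2·4·1 + 8·3·10 + 1·1·7 = 1119 ≡ 1.
  S = (10, 6, 1) ≠ 0, so r is not a codeword (an error is present).
Step 3: locate the error. For a single error e at position i, S_ℓ = v_i·e·α_i^ℓ, so α_err = S_1/S_0.
  S_0^{−1} = 10^{−1} = 4 (mod 13), so α_err = 6·4 = 24 ≡ 11 = α_2. Error position i = 2.
  Consistency check: S_2/S_1 = 1·11 = 11 ≡ 11 = α_err ✓ (single-error assumption holds).
Step 4: error magnitude e = S_0/v_2 = S_0·∏_{j≠2}(α_2 − α_j) = 10·12 = 120 ≡ 3 (mod 13).
Step 5: correct position 2: c_2 = r_2 − e = 12 − 3 ≡ 9 (mod 13). Hence c = [8, 9, 1, 10, 7].
  Check: interpolating c through the α_i gives m(x) = 5 + 11·x (degree < 2) with m(α_i) = c_i for every i, so c is indeed a codeword.


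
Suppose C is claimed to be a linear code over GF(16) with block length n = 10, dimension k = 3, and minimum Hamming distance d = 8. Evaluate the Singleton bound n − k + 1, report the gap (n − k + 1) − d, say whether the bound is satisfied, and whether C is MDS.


Singleton RHS = n − k + 1 = 8, slack = 0, bound satisfied, MDS.

Singleton bound: d ≤ n − k + 1.
Here n = 10, k = 3, so n − k + 1 = 8.
Given d = 8, check d ≤ 8: YES.
Slack = (n − k + 1) − d = 0.
The code is MDS (slack = 0).
Description: the claimed parameters are [10, 3, 8]_16; such a code would be MDS (meets Singleton bound).


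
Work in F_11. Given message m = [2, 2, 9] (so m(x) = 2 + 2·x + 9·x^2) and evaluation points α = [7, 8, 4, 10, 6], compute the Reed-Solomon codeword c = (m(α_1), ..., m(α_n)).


c = [6, 0, 0, 9, 8]

Message polynomial: m(x) = 2 + 2·x + 9·x^2 (mod 11).
For each evaluation point α_i, compute m(α_i) mod 11:
  α_1 = 7: Horner steps 9 → 10 → 6, so m(7) = 6.
  α_2 = 8: Horner steps 9 → 8 → 0, so m(8) = 0.
  α_3 = 4: Horner steps 9 → 5 → 0, so m(4) = 0.
  α_4 = 10: Horner steps 9 → 4 → 9, so m(10) = 9.
  α_5 = 6: Horner steps 9 → 1 → 8, so m(6) = 8.
Codeword c = [6, 0, 0, 9, 8] ∈ F_11^5.


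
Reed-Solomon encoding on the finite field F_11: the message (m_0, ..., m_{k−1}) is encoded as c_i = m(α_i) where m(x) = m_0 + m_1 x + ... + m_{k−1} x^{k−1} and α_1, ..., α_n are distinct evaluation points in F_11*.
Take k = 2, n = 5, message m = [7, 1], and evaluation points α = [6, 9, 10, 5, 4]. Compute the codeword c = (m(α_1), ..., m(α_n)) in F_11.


c = [2, 5, 6, 1, 0]

Message polynomial: m(x) = 7 + 1·x (mod 11).
For each evaluation point α_i, compute m(α_i) mod 11:
  α_1 = 6: Horner steps 1 → 2, so m(6) = 2.
  α_2 = 9: Horner steps 1 → 5, so m(9) = 5.
  α_3 = 10: Horner steps 1 → 6, so m(10) = 6.
  α_4 = 5: Horner steps 1 → 1, so m(5) = 1.
  α_5 = 4: Horner steps 1 → 0, so m(4) = 0.
Codeword c = [2, 5, 6, 1, 0] ∈ F_11^5.


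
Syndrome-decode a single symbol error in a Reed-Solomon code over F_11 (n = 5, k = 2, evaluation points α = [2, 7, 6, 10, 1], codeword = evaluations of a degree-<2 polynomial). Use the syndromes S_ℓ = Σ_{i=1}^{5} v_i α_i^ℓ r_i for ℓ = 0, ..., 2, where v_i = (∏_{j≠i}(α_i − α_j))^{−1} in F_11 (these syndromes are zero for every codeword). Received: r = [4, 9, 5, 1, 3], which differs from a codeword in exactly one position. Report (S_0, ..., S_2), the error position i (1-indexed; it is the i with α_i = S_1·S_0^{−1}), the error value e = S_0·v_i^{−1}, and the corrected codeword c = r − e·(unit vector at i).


S = (10, 5, 8), error at position 3, error magnitude e = 8, c = [4, 9, 8, 1, 3].

Step 1: column multipliers v_i = (∏_{j≠i}(α_i − α_j))^{−1} mod 11.
  i = 1 (α = 2): (2−7)(2−6)(2−10)(2−1) = (−5)·(−4)·(−8)·1 = −160 ≡ 5, so v_1 = 5^{−1} = 9 (mod 11).
  i = 2 (α = 7): (7−2)(7−6)(7−10)(7−1) = 5·1·(−3)·6 = −90 ≡ 9, so v_2 = 9^{−1} = 5 (mod 11).
  i = 3 (α = 6): (6−2)(6−7)(6−10)(6−1) = 4·(−1)·(−4)·5 = 80 ≡ 3, so v_3 = 3^{−1} = 4 (mod 11).
  i = 4 (α = 10): (10−2)(10−7)(10−6)(10−1) = 8·3·4·9 = 864 ≡ 6, so v_4 = 6^{−1} = 2 (mod 11).
  i = 5 (α = 1): (1−2)(1−7)(1−6)(1−10) = (−1)·(−6)·(−5)·(−9) = 270 ≡ 6, so v_5 = 6^{−1} = 2 (mod 11).
  v = [9, 5, 4, 2, 2].
Step 2: syndromes of r = [4, 9, 5, 1, 3] (all sums mod 11).
  S_0 = Σ v_i r_i = 9·4 + 5·9 + 4·5 + 2·1 + 2·3 = 109 ≡ 10.
  S_1 = Σ v_i α_i r_i = 9·2·4 + 5·7·9 + 4·6·5 + 2·10·1 + 2·1·3 = 533 ≡ 5.
  α_i^2 mod 11 = [4, 5, 3, 1, 1].
  S_2 = Σ v_i α_i^2 r_i = 9·4·4 + 5·5·9 + 4·3·5 + 2·1·1 + 2·1·3 = 437 ≡ 8.
  S = (10, 5, 8) ≠ 0, so r is not a codeword (an error is present).
Step 3: locate the error. For a single error e at position i, S_ℓ = v_i·e·α_i^ℓ, so α_err = S_1/S_0.
  S_0^{−1} = 10^{−1} = 10 (mod 11), so α_err = 5·10 = 50 ≡ 6 = α_3. Error position i = 3.
  Consistency check: S_2/S_1 = 8·9 = 72 ≡ 6 = α_err ✓ (single-error assumption holds).
Step 4: error magnitude e = S_0/v_3 = S_0·∏_{j≠3}(α_3 − α_j) = 10·3 = 30 ≡ 8 (mod 11).
Step 5: correct position 3: c_3 = r_3 − e = 5 − 8 ≡ 8 (mod 11). Hence c = [4, 9, 8, 1, 3].
  Check: interpolating c through the α_i gives m(x) = 2 + 1·x (degree < 2) with m(α_i) = c_i for every i, so c is indeed a codeword.
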